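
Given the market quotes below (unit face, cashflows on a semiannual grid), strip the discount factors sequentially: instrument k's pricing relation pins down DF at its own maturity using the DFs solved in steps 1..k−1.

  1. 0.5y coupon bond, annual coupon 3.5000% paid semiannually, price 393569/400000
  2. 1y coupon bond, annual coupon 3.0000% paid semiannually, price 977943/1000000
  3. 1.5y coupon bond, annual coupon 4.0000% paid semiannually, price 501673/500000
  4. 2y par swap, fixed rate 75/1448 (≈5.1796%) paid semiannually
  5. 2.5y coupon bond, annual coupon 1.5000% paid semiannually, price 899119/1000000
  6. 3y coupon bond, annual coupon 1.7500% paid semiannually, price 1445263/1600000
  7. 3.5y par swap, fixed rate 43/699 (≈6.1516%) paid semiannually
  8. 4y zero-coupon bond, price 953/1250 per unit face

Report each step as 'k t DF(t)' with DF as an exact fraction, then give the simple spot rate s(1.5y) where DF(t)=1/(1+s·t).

1 1/2 967/1000
2 1 2373/2500
3 3/2 9461/10000
4 2 361/400
5 5/2 2161/2500
6 3 8553/10000
7 7/2 1613/2000
8 4 953/1250
s(1.5y) = (1/(9461/10000) − 1)/(3/2) = 1078/28383 ≈ 3.7980%

step 1 [0.5y] bond c/2=7/400: DF=(393569/400000 − 7/400·(0))/(1+7/400) = 967/1000 ≈ 0.967000
step 2 [1y] bond c/2=3/200: DF=(977943/1000000 − 3/200·(0.967000))/(1+3/200) = 2373/2500 ≈ 0.949200
step 3 [1.5y] bond c/2=1/50: DF=(501673/500000 − 1/50·(0.967000+0.949200))/(1+1/50) = 9461/10000 ≈ 0.946100
step 4 [2y] swap r/2=75/2896: DF=(1 − 75/2896·(0.967000+0.949200+0.946100))/(1+75/2896) = 361/400 ≈ 0.902500
step 5 [2.5y] bond c/2=3/400: DF=(899119/1000000 − 3/400·(0.967000+0.949200+0.946100+0.902500))/(1+3/400) = 2161/2500 ≈ 0.864400
step 6 [3y] bond c/2=7/800: DF=(1445263/1600000 − 7/800·(0.967000+0.949200+0.946100+0.902500+0.864400))/(1+7/800) = 8553/10000 ≈ 0.855300
step 7 [3.5y] swap r/2=43/1398: DF=(1 − 43/1398·(0.967000+0.949200+0.946100+0.902500+0.864400+0.855300))/(1+43/1398) = 1613/2000 ≈ 0.806500
step 8 [4y] zero: DF = P = 953/1250 ≈ 0.762400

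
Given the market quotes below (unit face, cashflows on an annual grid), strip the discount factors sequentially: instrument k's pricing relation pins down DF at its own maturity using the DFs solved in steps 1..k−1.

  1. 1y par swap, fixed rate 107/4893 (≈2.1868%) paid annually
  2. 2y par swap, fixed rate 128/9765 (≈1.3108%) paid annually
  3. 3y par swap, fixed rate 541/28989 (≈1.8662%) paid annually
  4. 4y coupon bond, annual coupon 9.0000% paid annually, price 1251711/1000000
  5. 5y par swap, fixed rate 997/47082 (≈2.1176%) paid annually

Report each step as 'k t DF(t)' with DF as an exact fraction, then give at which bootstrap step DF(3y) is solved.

1 1 4893/5000
2 2 609/625
3 3 9459/10000
4 4 909/1000
5 5 9003/10000
DF(3y) is solved at step 3

step 1 [1y] swap r/1=107/4893: DF=(1 − 107/4893·(0))/(1+107/4893) = 4893/5000 ≈ 0.978600
step 2 [2y] swap r/1=128/9765: DF=(1 − 128/9765·(0.978600))/(1+128/9765) = 609/625 ≈ 0.974400
step 3 [3y] swap r/1=541/28989: DF=(1 − 541/28989·(0.978600+0.974400))/(1+541/28989) = 9459/10000 ≈ 0.945900
step 4 [4y] bond c/1=9/100: DF=(1251711/1000000 − 9/100·(0.978600+0.974400+0.945900))/(1+9/100) = 909/1000 ≈ 0.909000
step 5 [5y] swap r/1=997/47082: DF=(1 − 997/47082·(0.978600+0.974400+0.945900+0.909000))/(1+997/47082) = 9003/10000 ≈ 0.900300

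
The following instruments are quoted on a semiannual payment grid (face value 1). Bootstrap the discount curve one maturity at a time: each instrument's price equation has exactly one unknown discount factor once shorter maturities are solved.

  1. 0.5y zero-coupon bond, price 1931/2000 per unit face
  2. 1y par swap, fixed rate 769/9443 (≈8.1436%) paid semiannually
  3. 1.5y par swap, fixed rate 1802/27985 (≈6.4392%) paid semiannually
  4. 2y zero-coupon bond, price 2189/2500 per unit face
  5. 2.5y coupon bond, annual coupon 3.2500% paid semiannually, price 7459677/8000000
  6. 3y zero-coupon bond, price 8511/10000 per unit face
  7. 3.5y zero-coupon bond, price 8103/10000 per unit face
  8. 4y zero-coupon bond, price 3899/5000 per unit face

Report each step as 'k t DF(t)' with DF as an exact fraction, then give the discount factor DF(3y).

1 1/2 1931/2000
2 1 9231/10000
3 3/2 9099/10000
4 2 2189/2500
5 5/2 2147/2500
6 3 8511/10000
7 7/2 8103/10000
8 4 3899/5000
DF(3y) = 8511/10000 ≈ 0.851100

step 1 [0.5y] zero: DF = P = 1931/2000 ≈ 0.965500
step 2 [1y] swap r/2=769/18886: DF=(1 − 769/18886·(0.965500))/(1+769/18886) = 9231/10000 ≈ 0.923100
step 3 [1.5y] swap r/2=901/27985: DF=(1 − 901/27985·(0.965500+0.923100))/(1+901/27985) = 9099/10000 ≈ 0.909900
step 4 [2y] zero: DF = P = 2189/2500 ≈ 0.875600
step 5 [2.5y] bond c/2=13/800: DF=(7459677/8000000 − 13/800·(0.965500+0.923100+0.909900+0.875600))/(1+13/800) = 2147/2500 ≈ 0.858800
step 6 [3y] zero: DF = P = 8511/10000 ≈ 0.851100
step 7 [3.5y] zero: DF = P = 8103/10000 ≈ 0.810300
step 8 [4y] zero: DF = P = 3899/5000 ≈ 0.779800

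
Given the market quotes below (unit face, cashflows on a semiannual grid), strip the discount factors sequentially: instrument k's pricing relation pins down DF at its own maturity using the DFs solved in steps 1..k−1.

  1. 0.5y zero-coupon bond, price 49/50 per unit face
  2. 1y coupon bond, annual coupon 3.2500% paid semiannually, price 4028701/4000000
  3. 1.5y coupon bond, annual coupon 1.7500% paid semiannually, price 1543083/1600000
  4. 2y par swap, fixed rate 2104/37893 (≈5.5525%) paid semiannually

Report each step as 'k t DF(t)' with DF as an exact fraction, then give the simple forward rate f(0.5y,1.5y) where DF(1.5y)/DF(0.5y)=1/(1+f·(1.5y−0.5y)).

step 1 [0.5y] zero: DF = P = 49/50 ≈ 0.980000
step 2 [1y] bond c/2=13/800: DF=(4028701/4000000 − 13/800·(0.980000))/(1+13/800) = 4877/5000 ≈ 0.975400
step 3 [1.5y] bond c/2=7/800: DF=(1543083/1600000 − 7/800·(0.980000+0.975400))/(1+7/800) = 9391/10000 ≈ 0.939100
step 4 [2y] swap r/2=1052/37893: DF=(1 − 1052/37893·(0.980000+0.975400+0.939100))/(1+1052/37893) = 2237/2500 ≈ 0.894800

1 1/2 49/50
2 1 4877/5000
3 3/2 9391/10000
4 2 2237/2500
f(0.5y,1.5y) = ((49/50)/(9391/10000) − 1)/(1) = 409/9391 ≈ 4.3552%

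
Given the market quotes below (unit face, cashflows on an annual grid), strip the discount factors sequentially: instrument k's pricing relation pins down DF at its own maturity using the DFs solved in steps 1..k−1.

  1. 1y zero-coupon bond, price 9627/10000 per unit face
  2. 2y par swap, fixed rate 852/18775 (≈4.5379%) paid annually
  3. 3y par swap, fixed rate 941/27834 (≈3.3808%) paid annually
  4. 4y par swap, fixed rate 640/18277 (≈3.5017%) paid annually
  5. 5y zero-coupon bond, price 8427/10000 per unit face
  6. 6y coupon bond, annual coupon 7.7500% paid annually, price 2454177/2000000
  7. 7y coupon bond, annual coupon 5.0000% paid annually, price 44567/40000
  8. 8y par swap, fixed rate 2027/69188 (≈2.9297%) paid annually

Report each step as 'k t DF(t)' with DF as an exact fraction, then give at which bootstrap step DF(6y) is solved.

1 1 9627/10000
2 2 2287/2500
3 3 9059/10000
4 4 109/125
5 5 8427/10000
6 6 8153/10000
7 7 8081/10000
8 8 7973/10000
DF(6y) is solved at step 6

step 1 [1y] zero: DF = P = 9627/10000 ≈ 0.962700
step 2 [2y] swap r/1=852/18775: DF=(1 − 852/18775·(0.962700))/(1+852/18775) = 2287/2500 ≈ 0.914800
step 3 [3y] swap r/1=941/27834: DF=(1 − 941/27834·(0.962700+0.914800))/(1+941/27834) = 9059/10000 ≈ 0.905900
step 4 [4y] swap r/1=640/18277: DF=(1 − 640/18277·(0.962700+0.914800+0.905900))/(1+640/18277) = 109/125 ≈ 0.872000
step 5 [5y] zero: DF = P = 8427/10000 ≈ 0.842700
step 6 [6y] bond c/1=31/400: DF=(2454177/2000000 − 31/400·(0.962700+0.914800+0.905900+0.872000+0.842700))/(1+31/400) = 8153/10000 ≈ 0.815300
step 7 [7y] bond c/1=1/20: DF=(44567/40000 − 1/20·(0.962700+0.914800+0.905900+0.872000+0.842700+0.815300))/(1+1/20) = 8081/10000 ≈ 0.808100
step 8 [8y] swap r/1=2027/69188: DF=(1 − 2027/69188·(0.962700+0.914800+0.905900+0.872000+0.842700+0.815300+0.808100))/(1+2027/69188) = 7973/10000 ≈ 0.797300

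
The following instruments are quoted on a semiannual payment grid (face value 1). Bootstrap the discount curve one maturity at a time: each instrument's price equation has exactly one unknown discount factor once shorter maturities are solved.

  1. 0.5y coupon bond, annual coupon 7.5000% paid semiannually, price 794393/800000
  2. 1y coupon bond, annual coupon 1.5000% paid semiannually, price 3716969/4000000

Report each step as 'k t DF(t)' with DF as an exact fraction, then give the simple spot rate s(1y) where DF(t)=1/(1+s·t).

1 1/2 9571/10000
2 1 572/625
s(1y) = (1/(572/625) − 1)/(1) = 53/572 ≈ 9.2657%

step 1 [0.5y] bond c/2=3/80: DF=(794393/800000 − 3/80·(0))/(1+3/80) = 9571/10000 ≈ 0.957100
step 2 [1y] bond c/2=3/400: DF=(3716969/4000000 − 3/400·(0.957100))/(1+3/400) = 572/625 ≈ 0.915200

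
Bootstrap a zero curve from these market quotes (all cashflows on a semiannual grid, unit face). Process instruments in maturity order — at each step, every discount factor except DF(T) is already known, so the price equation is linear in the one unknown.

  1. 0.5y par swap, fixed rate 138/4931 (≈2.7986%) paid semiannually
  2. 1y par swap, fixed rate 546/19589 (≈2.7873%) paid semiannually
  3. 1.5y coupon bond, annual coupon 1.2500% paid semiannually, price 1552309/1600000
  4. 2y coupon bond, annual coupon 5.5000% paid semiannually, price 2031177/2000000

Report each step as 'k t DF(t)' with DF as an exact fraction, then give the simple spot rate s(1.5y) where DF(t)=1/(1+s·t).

step 1 [0.5y] swap r/2=69/4931: DF=(1 − 69/4931·(0))/(1+69/4931) = 4931/5000 ≈ 0.986200
step 2 [1y] swap r/2=273/19589: DF=(1 − 273/19589·(0.986200))/(1+273/19589) = 9727/10000 ≈ 0.972700
step 3 [1.5y] bond c/2=1/160: DF=(1552309/1600000 − 1/160·(0.986200+0.972700))/(1+1/160) = 119/125 ≈ 0.952000
step 4 [2y] bond c/2=11/400: DF=(2031177/2000000 − 11/400·(0.986200+0.972700+0.952000))/(1+11/400) = 1821/2000 ≈ 0.910500

1 1/2 4931/5000
2 1 9727/10000
3 3/2 119/125
4 2 1821/2000
s(1.5y) = (1/(119/125) − 1)/(3/2) = 4/119 ≈ 3.3613%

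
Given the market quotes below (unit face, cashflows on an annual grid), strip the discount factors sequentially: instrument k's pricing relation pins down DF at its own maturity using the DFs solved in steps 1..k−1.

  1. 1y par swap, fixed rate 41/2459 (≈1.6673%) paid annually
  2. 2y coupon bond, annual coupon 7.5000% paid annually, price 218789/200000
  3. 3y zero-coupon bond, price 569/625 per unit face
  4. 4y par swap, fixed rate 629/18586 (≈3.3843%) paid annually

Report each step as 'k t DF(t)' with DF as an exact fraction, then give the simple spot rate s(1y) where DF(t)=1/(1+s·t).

1 1 2459/2500
2 2 949/1000
3 3 569/625
4 4 4371/5000
s(1y) = (1/(2459/2500) − 1)/(1) = 41/2459 ≈ 1.6673%

step 1 [1y] swap r/1=41/2459: DF=(1 − 41/2459·(0))/(1+41/2459) = 2459/2500 ≈ 0.983600
step 2 [2y] bond c/1=3/40: DF=(218789/200000 − 3/40·(0.983600))/(1+3/40) = 949/1000 ≈ 0.949000
step 3 [3y] zero: DF = P = 569/625 ≈ 0.910400
step 4 [4y] swap r/1=629/18586: DF=(1 − 629/18586·(0.983600+0.949000+0.910400))/(1+629/18586) = 4371/5000 ≈ 0.874200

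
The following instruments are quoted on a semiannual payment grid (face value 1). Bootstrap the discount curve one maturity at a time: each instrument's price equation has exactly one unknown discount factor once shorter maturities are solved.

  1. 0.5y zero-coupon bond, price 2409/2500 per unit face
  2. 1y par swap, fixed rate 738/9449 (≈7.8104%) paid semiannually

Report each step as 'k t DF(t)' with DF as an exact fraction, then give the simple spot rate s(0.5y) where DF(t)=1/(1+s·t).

1 1/2 2409/2500
2 1 4631/5000
s(0.5y) = (1/(2409/2500) − 1)/(1/2) = 182/2409 ≈ 7.5550%

step 1 [0.5y] zero: DF = P = 2409/2500 ≈ 0.963600
step 2 [1y] swap r/2=369/9449: DF=(1 − 369/9449·(0.963600))/(1+369/9449) = 4631/5000 ≈ 0.926200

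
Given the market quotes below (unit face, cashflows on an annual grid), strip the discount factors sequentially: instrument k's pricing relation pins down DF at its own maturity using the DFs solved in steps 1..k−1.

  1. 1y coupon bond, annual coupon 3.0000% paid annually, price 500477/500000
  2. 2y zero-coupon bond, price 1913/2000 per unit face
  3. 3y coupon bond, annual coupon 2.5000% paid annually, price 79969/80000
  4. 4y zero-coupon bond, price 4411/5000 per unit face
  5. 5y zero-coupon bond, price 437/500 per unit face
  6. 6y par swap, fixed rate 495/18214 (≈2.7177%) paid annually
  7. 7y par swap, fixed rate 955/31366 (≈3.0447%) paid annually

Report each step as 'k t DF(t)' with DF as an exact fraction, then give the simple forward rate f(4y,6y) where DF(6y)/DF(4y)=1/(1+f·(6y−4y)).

1 1 4859/5000
2 2 1913/2000
3 3 4641/5000
4 4 4411/5000
5 5 437/500
6 6 1703/2000
7 7 809/1000
f(4y,6y) = ((4411/5000)/(1703/2000) − 1)/(2) = 307/17030 ≈ 1.8027%

step 1 [1y] bond c/1=3/100: DF=(500477/500000 − 3/100·(0))/(1+3/100) = 4859/5000 ≈ 0.971800
step 2 [2y] zero: DF = P = 1913/2000 ≈ 0.956500
step 3 [3y] bond c/1=1/40: DF=(79969/80000 − 1/40·(0.971800+0.956500))/(1+1/40) = 4641/5000 ≈ 0.928200
step 4 [4y] zero: DF = P = 4411/5000 ≈ 0.882200
step 5 [5y] zero: DF = P = 437/500 ≈ 0.874000
step 6 [6y] swap r/1=495/18214: DF=(1 − 495/18214·(0.971800+0.956500+0.928200+0.882200+0.874000))/(1+495/18214) = 1703/2000 ≈ 0.851500
step 7 [7y] swap r/1=955/31366: DF=(1 − 955/31366·(0.971800+0.956500+0.928200+0.882200+0.874000+0.851500))/(1+955/31366) = 809/1000 ≈ 0.809000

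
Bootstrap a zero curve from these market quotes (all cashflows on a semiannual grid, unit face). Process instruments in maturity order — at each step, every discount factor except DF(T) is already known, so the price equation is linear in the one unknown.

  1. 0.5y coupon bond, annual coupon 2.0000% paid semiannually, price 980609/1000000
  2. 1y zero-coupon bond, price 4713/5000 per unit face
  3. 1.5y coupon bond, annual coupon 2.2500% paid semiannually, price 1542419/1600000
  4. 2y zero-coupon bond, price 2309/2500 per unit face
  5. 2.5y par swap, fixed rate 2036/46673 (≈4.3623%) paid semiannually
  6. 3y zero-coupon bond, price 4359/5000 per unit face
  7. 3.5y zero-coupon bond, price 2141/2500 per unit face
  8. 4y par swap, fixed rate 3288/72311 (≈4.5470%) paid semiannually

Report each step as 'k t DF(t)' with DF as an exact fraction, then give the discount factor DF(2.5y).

1 1/2 9709/10000
2 1 4713/5000
3 3/2 233/250
4 2 2309/2500
5 5/2 4491/5000
6 3 4359/5000
7 7/2 2141/2500
8 4 2089/2500
DF(2.5y) = 4491/5000 ≈ 0.898200

step 1 [0.5y] bond c/2=1/100: DF=(980609/1000000 − 1/100·(0))/(1+1/100) = 9709/10000 ≈ 0.970900
step 2 [1y] zero: DF = P = 4713/5000 ≈ 0.942600
step 3 [1.5y] bond c/2=9/800: DF=(1542419/1600000 − 9/800·(0.970900+0.942600))/(1+9/800) = 233/250 ≈ 0.932000
step 4 [2y] zero: DF = P = 2309/2500 ≈ 0.923600
step 5 [2.5y] swap r/2=1018/46673: DF=(1 − 1018/46673·(0.970900+0.942600+0.932000+0.923600))/(1+1018/46673) = 4491/5000 ≈ 0.898200
step 6 [3y] zero: DF = P = 4359/5000 ≈ 0.871800
step 7 [3.5y] zero: DF = P = 2141/2500 ≈ 0.856400
step 8 [4y] swap r/2=1644/72311: DF=(1 − 1644/72311·(0.970900+0.942600+0.932000+0.923600+0.898200+0.871800+0.856400))/(1+1644/72311) = 2089/2500 ≈ 0.835600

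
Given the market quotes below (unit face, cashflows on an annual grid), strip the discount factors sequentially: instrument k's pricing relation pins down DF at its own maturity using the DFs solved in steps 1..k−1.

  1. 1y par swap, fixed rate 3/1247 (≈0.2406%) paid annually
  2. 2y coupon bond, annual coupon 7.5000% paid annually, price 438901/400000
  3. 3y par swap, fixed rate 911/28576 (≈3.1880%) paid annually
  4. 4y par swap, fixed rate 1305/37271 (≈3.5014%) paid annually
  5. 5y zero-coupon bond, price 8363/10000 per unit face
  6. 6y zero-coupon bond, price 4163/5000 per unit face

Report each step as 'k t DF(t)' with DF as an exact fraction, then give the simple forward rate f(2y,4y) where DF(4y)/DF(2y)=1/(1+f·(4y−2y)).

step 1 [1y] swap r/1=3/1247: DF=(1 − 3/1247·(0))/(1+3/1247) = 1247/1250 ≈ 0.997600
step 2 [2y] bond c/1=3/40: DF=(438901/400000 − 3/40·(0.997600))/(1+3/40) = 9511/10000 ≈ 0.951100
step 3 [3y] swap r/1=911/28576: DF=(1 − 911/28576·(0.997600+0.951100))/(1+911/28576) = 9089/10000 ≈ 0.908900
step 4 [4y] swap r/1=1305/37271: DF=(1 − 1305/37271·(0.997600+0.951100+0.908900))/(1+1305/37271) = 1739/2000 ≈ 0.869500
step 5 [5y] zero: DF = P = 8363/10000 ≈ 0.836300
step 6 [6y] zero: DF = P = 4163/5000 ≈ 0.832600

1 1 1247/1250
2 2 9511/10000
3 3 9089/10000
4 4 1739/2000
5 5 8363/10000
6 6 4163/5000
f(2y,4y) = ((9511/10000)/(1739/2000) − 1)/(2) = 408/8695 ≈ 4.6924%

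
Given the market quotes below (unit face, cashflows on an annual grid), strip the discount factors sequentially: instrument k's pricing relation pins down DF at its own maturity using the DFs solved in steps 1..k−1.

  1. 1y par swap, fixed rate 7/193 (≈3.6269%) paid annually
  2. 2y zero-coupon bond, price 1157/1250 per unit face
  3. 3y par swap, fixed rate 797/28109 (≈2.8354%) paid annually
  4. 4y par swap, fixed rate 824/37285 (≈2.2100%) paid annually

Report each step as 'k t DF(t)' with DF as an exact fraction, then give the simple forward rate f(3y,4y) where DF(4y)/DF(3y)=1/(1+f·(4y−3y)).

step 1 [1y] swap r/1=7/193: DF=(1 − 7/193·(0))/(1+7/193) = 193/200 ≈ 0.965000
step 2 [2y] zero: DF = P = 1157/1250 ≈ 0.925600
step 3 [3y] swap r/1=797/28109: DF=(1 − 797/28109·(0.965000+0.925600))/(1+797/28109) = 9203/10000 ≈ 0.920300
step 4 [4y] swap r/1=824/37285: DF=(1 − 824/37285·(0.965000+0.925600+0.920300))/(1+824/37285) = 1147/1250 ≈ 0.917600

1 1 193/200
2 2 1157/1250
3 3 9203/10000
4 4 1147/1250
f(3y,4y) = ((9203/10000)/(1147/1250) − 1)/(1) = 27/9176 ≈ 0.2942%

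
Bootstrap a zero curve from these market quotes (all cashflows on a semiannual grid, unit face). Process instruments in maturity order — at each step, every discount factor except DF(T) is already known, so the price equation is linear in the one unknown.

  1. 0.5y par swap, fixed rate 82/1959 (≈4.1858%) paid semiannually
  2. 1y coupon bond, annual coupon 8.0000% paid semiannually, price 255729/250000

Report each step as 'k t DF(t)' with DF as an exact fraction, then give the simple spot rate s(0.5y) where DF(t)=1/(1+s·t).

1 1/2 1959/2000
2 1 9459/10000
s(0.5y) = (1/(1959/2000) − 1)/(1/2) = 82/1959 ≈ 4.1858%

step 1 [0.5y] swap r/2=41/1959: DF=(1 − 41/1959·(0))/(1+41/1959) = 1959/2000 ≈ 0.979500
step 2 [1y] bond c/2=1/25: DF=(255729/250000 − 1/25·(0.979500))/(1+1/25) = 9459/10000 ≈ 0.945900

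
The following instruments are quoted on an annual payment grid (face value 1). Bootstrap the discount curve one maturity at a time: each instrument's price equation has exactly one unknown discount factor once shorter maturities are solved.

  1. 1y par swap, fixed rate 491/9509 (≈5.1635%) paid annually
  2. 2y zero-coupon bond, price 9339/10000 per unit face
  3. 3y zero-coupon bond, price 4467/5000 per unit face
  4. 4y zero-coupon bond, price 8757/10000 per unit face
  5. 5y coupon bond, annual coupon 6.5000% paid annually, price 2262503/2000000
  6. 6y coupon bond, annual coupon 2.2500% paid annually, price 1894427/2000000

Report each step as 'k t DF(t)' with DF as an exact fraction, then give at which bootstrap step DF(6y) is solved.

1 1 9509/10000
2 2 9339/10000
3 3 4467/5000
4 4 8757/10000
5 5 1049/1250
6 6 331/400
DF(6y) is solved at step 6

step 1 [1y] swap r/1=491/9509: DF=(1 − 491/9509·(0))/(1+491/9509) = 9509/10000 ≈ 0.950900
step 2 [2y] zero: DF = P = 9339/10000 ≈ 0.933900
step 3 [3y] zero: DF = P = 4467/5000 ≈ 0.893400
step 4 [4y] zero: DF = P = 8757/10000 ≈ 0.875700
step 5 [5y] bond c/1=13/200: DF=(2262503/2000000 − 13/200·(0.950900+0.933900+0.893400+0.875700))/(1+13/200) = 1049/1250 ≈ 0.839200
step 6 [6y] bond c/1=9/400: DF=(1894427/2000000 − 9/400·(0.950900+0.933900+0.893400+0.875700+0.839200))/(1+9/400) = 331/400 ≈ 0.827500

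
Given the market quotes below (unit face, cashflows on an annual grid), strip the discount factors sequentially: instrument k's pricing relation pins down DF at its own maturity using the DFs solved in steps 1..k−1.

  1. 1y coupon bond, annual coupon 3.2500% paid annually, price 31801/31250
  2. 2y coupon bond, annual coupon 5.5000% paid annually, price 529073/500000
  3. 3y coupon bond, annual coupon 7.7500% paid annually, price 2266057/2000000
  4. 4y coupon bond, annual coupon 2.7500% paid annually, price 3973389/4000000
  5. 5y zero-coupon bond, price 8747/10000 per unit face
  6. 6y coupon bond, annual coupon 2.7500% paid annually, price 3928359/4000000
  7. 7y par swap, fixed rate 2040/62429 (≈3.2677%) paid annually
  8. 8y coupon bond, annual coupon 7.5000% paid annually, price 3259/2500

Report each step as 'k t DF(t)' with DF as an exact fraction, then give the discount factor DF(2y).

1 1 616/625
2 2 2379/2500
3 3 4561/5000
4 4 1781/2000
5 5 8747/10000
6 6 8323/10000
7 7 199/250
8 8 7771/10000
DF(2y) = 2379/2500 ≈ 0.951600

step 1 [1y] bond c/1=13/400: DF=(31801/31250 − 13/400·(0))/(1+13/400) = 616/625 ≈ 0.985600
step 2 [2y] bond c/1=11/200: DF=(529073/500000 − 11/200·(0.985600))/(1+11/200) = 2379/2500 ≈ 0.951600
step 3 [3y] bond c/1=31/400: DF=(2266057/2000000 − 31/400·(0.985600+0.951600))/(1+31/400) = 4561/5000 ≈ 0.912200
step 4 [4y] bond c/1=11/400: DF=(3973389/4000000 − 11/400·(0.985600+0.951600+0.912200))/(1+11/400) = 1781/2000 ≈ 0.890500
step 5 [5y] zero: DF = P = 8747/10000 ≈ 0.874700
step 6 [6y] bond c/1=11/400: DF=(3928359/4000000 − 11/400·(0.985600+0.951600+0.912200+0.890500+0.874700))/(1+11/400) = 8323/10000 ≈ 0.832300
step 7 [7y] swap r/1=2040/62429: DF=(1 − 2040/62429·(0.985600+0.951600+0.912200+0.890500+0.874700+0.832300))/(1+2040/62429) = 199/250 ≈ 0.796000
step 8 [8y] bond c/1=3/40: DF=(3259/2500 − 3/40·(0.985600+0.951600+0.912200+0.890500+0.874700+0.832300+0.796000))/(1+3/40) = 7771/10000 ≈ 0.777100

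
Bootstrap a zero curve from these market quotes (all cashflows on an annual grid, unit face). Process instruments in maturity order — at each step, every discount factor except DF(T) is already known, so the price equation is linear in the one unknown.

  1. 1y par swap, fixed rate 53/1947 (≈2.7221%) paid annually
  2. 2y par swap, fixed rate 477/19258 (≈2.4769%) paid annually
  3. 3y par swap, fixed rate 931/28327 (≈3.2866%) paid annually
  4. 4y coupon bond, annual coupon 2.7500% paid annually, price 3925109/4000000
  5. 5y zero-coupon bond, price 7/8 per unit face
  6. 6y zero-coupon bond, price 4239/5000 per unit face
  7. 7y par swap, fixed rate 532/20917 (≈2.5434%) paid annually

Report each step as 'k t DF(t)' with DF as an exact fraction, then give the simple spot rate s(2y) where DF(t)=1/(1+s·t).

1 1 1947/2000
2 2 9523/10000
3 3 9069/10000
4 4 1099/1250
5 5 7/8
6 6 4239/5000
7 7 2101/2500
s(2y) = (1/(9523/10000) − 1)/(2) = 477/19046 ≈ 2.5045%

step 1 [1y] swap r/1=53/1947: DF=(1 − 53/1947·(0))/(1+53/1947) = 1947/2000 ≈ 0.973500
step 2 [2y] swap r/1=477/19258: DF=(1 − 477/19258·(0.973500))/(1+477/19258) = 9523/10000 ≈ 0.952300
step 3 [3y] swap r/1=931/28327: DF=(1 − 931/28327·(0.973500+0.952300))/(1+931/28327) = 9069/10000 ≈ 0.906900
step 4 [4y] bond c/1=11/400: DF=(3925109/4000000 − 11/400·(0.973500+0.952300+0.906900))/(1+11/400) = 1099/1250 ≈ 0.879200
step 5 [5y] zero: DF = P = 7/8 ≈ 0.875000
step 6 [6y] zero: DF = P = 4239/5000 ≈ 0.847800
step 7 [7y] swap r/1=532/20917: DF=(1 − 532/20917·(0.973500+0.952300+0.906900+0.879200+0.875000+0.847800))/(1+532/20917) = 2101/2500 ≈ 0.840400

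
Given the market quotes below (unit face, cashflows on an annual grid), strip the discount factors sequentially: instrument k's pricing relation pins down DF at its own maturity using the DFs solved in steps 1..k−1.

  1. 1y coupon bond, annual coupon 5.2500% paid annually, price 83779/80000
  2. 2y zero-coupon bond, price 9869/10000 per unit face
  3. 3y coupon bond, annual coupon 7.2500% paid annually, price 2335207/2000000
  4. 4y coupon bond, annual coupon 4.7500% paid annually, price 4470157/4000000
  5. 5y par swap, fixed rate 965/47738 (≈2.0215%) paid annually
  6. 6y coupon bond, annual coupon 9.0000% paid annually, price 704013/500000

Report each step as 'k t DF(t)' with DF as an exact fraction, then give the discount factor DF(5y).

1 1 199/200
2 2 9869/10000
3 3 9547/10000
4 4 9337/10000
5 5 1807/2000
6 6 561/625
DF(5y) = 1807/2000 ≈ 0.903500

step 1 [1y] bond c/1=21/400: DF=(83779/80000 − 21/400·(0))/(1+21/400) = 199/200 ≈ 0.995000
step 2 [2y] zero: DF = P = 9869/10000 ≈ 0.986900
step 3 [3y] bond c/1=29/400: DF=(2335207/2000000 − 29/400·(0.995000+0.986900))/(1+29/400) = 9547/10000 ≈ 0.954700
step 4 [4y] bond c/1=19/400: DF=(4470157/4000000 − 19/400·(0.995000+0.986900+0.954700))/(1+19/400) = 9337/10000 ≈ 0.933700
step 5 [5y] swap r/1=965/47738: DF=(1 − 965/47738·(0.995000+0.986900+0.954700+0.933700))/(1+965/47738) = 1807/2000 ≈ 0.903500
step 6 [6y] bond c/1=9/100: DF=(704013/500000 − 9/100·(0.995000+0.986900+0.954700+0.933700+0.903500))/(1+9/100) = 561/625 ≈ 0.897600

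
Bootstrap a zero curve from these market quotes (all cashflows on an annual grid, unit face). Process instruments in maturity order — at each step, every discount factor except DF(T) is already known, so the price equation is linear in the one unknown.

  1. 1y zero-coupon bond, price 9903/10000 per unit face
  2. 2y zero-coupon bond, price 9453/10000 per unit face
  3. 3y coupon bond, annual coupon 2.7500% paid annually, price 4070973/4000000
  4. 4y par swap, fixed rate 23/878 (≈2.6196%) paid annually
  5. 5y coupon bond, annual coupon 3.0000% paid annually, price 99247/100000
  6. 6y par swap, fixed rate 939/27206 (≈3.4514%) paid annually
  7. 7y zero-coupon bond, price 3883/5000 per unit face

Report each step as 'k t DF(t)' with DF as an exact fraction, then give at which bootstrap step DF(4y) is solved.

step 1 [1y] zero: DF = P = 9903/10000 ≈ 0.990300
step 2 [2y] zero: DF = P = 9453/10000 ≈ 0.945300
step 3 [3y] bond c/1=11/400: DF=(4070973/4000000 − 11/400·(0.990300+0.945300))/(1+11/400) = 9387/10000 ≈ 0.938700
step 4 [4y] swap r/1=23/878: DF=(1 − 23/878·(0.990300+0.945300+0.938700))/(1+23/878) = 9011/10000 ≈ 0.901100
step 5 [5y] bond c/1=3/100: DF=(99247/100000 − 3/100·(0.990300+0.945300+0.938700+0.901100))/(1+3/100) = 1067/1250 ≈ 0.853600
step 6 [6y] swap r/1=939/27206: DF=(1 − 939/27206·(0.990300+0.945300+0.938700+0.901100+0.853600))/(1+939/27206) = 4061/5000 ≈ 0.812200
step 7 [7y] zero: DF = P = 3883/5000 ≈ 0.776600

1 1 9903/10000
2 2 9453/10000
3 3 9387/10000
4 4 9011/10000
5 5 1067/1250
6 6 4061/5000
7 7 3883/5000
DF(4y) is solved at step 4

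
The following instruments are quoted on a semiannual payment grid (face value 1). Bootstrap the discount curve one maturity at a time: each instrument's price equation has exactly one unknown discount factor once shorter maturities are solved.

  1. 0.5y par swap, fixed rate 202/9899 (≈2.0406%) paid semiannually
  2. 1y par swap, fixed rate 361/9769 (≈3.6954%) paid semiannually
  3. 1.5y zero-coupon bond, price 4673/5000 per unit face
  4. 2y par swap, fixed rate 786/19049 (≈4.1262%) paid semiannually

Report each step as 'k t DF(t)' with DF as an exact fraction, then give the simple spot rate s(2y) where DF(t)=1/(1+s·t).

1 1/2 9899/10000
2 1 9639/10000
3 3/2 4673/5000
4 2 4607/5000
s(2y) = (1/(4607/5000) − 1)/(2) = 393/9214 ≈ 4.2652%

step 1 [0.5y] swap r/2=101/9899: DF=(1 − 101/9899·(0))/(1+101/9899) = 9899/10000 ≈ 0.989900
step 2 [1y] swap r/2=361/19538: DF=(1 − 361/19538·(0.989900))/(1+361/19538) = 9639/10000 ≈ 0.963900
step 3 [1.5y] zero: DF = P = 4673/5000 ≈ 0.934600
step 4 [2y] swap r/2=393/19049: DF=(1 − 393/19049·(0.989900+0.963900+0.934600))/(1+393/19049) = 4607/5000 ≈ 0.921400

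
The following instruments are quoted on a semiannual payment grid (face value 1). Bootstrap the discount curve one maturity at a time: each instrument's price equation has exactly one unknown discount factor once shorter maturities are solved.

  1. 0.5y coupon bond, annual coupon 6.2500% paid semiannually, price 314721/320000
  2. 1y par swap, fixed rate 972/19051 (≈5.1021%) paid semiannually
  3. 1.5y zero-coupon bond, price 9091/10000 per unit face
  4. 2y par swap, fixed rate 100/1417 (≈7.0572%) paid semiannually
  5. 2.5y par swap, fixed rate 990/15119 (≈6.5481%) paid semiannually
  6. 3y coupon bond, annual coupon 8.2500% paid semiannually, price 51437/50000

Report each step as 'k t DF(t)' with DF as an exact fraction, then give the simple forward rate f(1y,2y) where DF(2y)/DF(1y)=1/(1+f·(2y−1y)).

1 1/2 9537/10000
2 1 4757/5000
3 3/2 9091/10000
4 2 87/100
5 5/2 1703/2000
6 3 8083/10000
f(1y,2y) = ((4757/5000)/(87/100) − 1)/(1) = 407/4350 ≈ 9.3563%

step 1 [0.5y] bond c/2=1/32: DF=(314721/320000 − 1/32·(0))/(1+1/32) = 9537/10000 ≈ 0.953700
step 2 [1y] swap r/2=486/19051: DF=(1 − 486/19051·(0.953700))/(1+486/19051) = 4757/5000 ≈ 0.951400
step 3 [1.5y] zero: DF = P = 9091/10000 ≈ 0.909100
step 4 [2y] swap r/2=50/1417: DF=(1 − 50/1417·(0.953700+0.951400+0.909100))/(1+50/1417) = 87/100 ≈ 0.870000
step 5 [2.5y] swap r/2=495/15119: DF=(1 − 495/15119·(0.953700+0.951400+0.909100+0.870000))/(1+495/15119) = 1703/2000 ≈ 0.851500
step 6 [3y] bond c/2=33/800: DF=(51437/50000 − 33/800·(0.953700+0.951400+0.909100+0.870000+0.851500))/(1+33/800) = 8083/10000 ≈ 0.808300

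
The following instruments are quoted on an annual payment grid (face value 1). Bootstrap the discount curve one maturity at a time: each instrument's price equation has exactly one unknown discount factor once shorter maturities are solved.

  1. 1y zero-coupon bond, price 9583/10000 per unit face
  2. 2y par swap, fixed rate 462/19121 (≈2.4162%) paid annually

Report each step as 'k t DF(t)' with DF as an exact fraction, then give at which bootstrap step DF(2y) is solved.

1 1 9583/10000
2 2 4769/5000
DF(2y) is solved at step 2

step 1 [1y] zero: DF = P = 9583/10000 ≈ 0.958300
step 2 [2y] swap r/1=462/19121: DF=(1 − 462/19121·(0.958300))/(1+462/19121) = 4769/5000 ≈ 0.953800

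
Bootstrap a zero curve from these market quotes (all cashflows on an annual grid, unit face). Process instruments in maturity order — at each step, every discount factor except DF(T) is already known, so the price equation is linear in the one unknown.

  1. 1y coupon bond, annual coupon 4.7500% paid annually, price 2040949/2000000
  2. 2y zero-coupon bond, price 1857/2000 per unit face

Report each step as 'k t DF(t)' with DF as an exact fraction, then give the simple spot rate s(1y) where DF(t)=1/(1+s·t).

step 1 [1y] bond c/1=19/400: DF=(2040949/2000000 − 19/400·(0))/(1+19/400) = 4871/5000 ≈ 0.974200
step 2 [2y] zero: DF = P = 1857/2000 ≈ 0.928500

1 1 4871/5000
2 2 1857/2000
s(1y) = (1/(4871/5000) − 1)/(1) = 129/4871 ≈ 2.6483%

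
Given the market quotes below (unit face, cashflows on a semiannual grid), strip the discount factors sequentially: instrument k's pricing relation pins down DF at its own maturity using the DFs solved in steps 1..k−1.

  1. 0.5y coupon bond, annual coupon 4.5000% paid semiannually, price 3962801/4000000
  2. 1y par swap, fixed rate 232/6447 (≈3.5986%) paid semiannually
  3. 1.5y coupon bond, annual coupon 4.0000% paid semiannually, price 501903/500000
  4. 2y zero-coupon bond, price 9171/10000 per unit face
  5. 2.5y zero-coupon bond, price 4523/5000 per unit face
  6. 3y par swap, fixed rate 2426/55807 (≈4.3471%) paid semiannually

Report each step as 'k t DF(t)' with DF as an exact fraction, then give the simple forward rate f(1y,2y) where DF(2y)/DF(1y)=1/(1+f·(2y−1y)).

step 1 [0.5y] bond c/2=9/400: DF=(3962801/4000000 − 9/400·(0))/(1+9/400) = 9689/10000 ≈ 0.968900
step 2 [1y] swap r/2=116/6447: DF=(1 − 116/6447·(0.968900))/(1+116/6447) = 2413/2500 ≈ 0.965200
step 3 [1.5y] bond c/2=1/50: DF=(501903/500000 − 1/50·(0.968900+0.965200))/(1+1/50) = 4731/5000 ≈ 0.946200
step 4 [2y] zero: DF = P = 9171/10000 ≈ 0.917100
step 5 [2.5y] zero: DF = P = 4523/5000 ≈ 0.904600
step 6 [3y] swap r/2=1213/55807: DF=(1 − 1213/55807·(0.968900+0.965200+0.946200+0.917100+0.904600))/(1+1213/55807) = 8787/10000 ≈ 0.878700

1 1/2 9689/10000
2 1 2413/2500
3 3/2 4731/5000
4 2 9171/10000
5 5/2 4523/5000
6 3 8787/10000
f(1y,2y) = ((2413/2500)/(9171/10000) − 1)/(1) = 481/9171 ≈ 5.2448%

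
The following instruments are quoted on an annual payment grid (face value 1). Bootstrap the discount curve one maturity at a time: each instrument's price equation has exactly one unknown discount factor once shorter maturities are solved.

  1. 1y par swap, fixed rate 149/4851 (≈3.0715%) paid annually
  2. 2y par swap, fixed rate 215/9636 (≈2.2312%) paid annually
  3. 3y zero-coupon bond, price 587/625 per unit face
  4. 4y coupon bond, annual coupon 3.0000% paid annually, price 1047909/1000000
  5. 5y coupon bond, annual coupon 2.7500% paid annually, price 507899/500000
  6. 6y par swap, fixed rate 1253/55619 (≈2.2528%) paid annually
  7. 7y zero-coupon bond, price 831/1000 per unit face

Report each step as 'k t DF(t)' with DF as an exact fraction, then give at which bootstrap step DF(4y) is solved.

1 1 4851/5000
2 2 957/1000
3 3 587/625
4 4 9339/10000
5 5 8869/10000
6 6 8747/10000
7 7 831/1000
DF(4y) is solved at step 4

step 1 [1y] swap r/1=149/4851: DF=(1 − 149/4851·(0))/(1+149/4851) = 4851/5000 ≈ 0.970200
step 2 [2y] swap r/1=215/9636: DF=(1 − 215/9636·(0.970200))/(1+215/9636) = 957/1000 ≈ 0.957000
step 3 [3y] zero: DF = P = 587/625 ≈ 0.939200
step 4 [4y] bond c/1=3/100: DF=(1047909/1000000 − 3/100·(0.970200+0.957000+0.939200))/(1+3/100) = 9339/10000 ≈ 0.933900
step 5 [5y] bond c/1=11/400: DF=(507899/500000 − 11/400·(0.970200+0.957000+0.939200+0.933900))/(1+11/400) = 8869/10000 ≈ 0.886900
step 6 [6y] swap r/1=1253/55619: DF=(1 − 1253/55619·(0.970200+0.957000+0.939200+0.933900+0.886900))/(1+1253/55619) = 8747/10000 ≈ 0.874700
step 7 [7y] zero: DF = P = 831/1000 ≈ 0.831000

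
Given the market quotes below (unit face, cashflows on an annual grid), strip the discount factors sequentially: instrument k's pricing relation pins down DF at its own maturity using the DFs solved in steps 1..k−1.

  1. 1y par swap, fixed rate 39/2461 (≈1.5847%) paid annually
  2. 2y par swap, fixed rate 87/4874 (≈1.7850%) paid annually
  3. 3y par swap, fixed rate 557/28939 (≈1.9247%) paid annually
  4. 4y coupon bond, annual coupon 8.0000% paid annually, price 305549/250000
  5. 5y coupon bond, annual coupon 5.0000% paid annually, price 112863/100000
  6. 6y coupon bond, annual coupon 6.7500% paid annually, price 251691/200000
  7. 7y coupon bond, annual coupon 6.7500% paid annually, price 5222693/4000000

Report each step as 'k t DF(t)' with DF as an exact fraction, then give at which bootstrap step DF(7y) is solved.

step 1 [1y] swap r/1=39/2461: DF=(1 − 39/2461·(0))/(1+39/2461) = 2461/2500 ≈ 0.984400
step 2 [2y] swap r/1=87/4874: DF=(1 − 87/4874·(0.984400))/(1+87/4874) = 2413/2500 ≈ 0.965200
step 3 [3y] swap r/1=557/28939: DF=(1 − 557/28939·(0.984400+0.965200))/(1+557/28939) = 9443/10000 ≈ 0.944300
step 4 [4y] bond c/1=2/25: DF=(305549/250000 − 2/25·(0.984400+0.965200+0.944300))/(1+2/25) = 9173/10000 ≈ 0.917300
step 5 [5y] bond c/1=1/20: DF=(112863/100000 − 1/20·(0.984400+0.965200+0.944300+0.917300))/(1+1/20) = 4467/5000 ≈ 0.893400
step 6 [6y] bond c/1=27/400: DF=(251691/200000 − 27/400·(0.984400+0.965200+0.944300+0.917300+0.893400))/(1+27/400) = 4407/5000 ≈ 0.881400
step 7 [7y] bond c/1=27/400: DF=(5222693/4000000 − 27/400·(0.984400+0.965200+0.944300+0.917300+0.893400+0.881400))/(1+27/400) = 8699/10000 ≈ 0.869900

1 1 2461/2500
2 2 2413/2500
3 3 9443/10000
4 4 9173/10000
5 5 4467/5000
6 6 4407/5000
7 7 8699/10000
DF(7y) is solved at step 7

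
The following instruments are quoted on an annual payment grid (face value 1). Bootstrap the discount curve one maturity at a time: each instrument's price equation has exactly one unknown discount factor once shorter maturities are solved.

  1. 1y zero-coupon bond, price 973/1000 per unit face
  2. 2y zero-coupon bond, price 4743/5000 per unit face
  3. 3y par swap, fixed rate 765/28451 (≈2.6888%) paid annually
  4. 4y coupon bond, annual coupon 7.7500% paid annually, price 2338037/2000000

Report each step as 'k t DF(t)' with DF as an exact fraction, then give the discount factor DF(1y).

step 1 [1y] zero: DF = P = 973/1000 ≈ 0.973000
step 2 [2y] zero: DF = P = 4743/5000 ≈ 0.948600
step 3 [3y] swap r/1=765/28451: DF=(1 − 765/28451·(0.973000+0.948600))/(1+765/28451) = 1847/2000 ≈ 0.923500
step 4 [4y] bond c/1=31/400: DF=(2338037/2000000 − 31/400·(0.973000+0.948600+0.923500))/(1+31/400) = 8803/10000 ≈ 0.880300

1 1 973/1000
2 2 4743/5000
3 3 1847/2000
4 4 8803/10000
DF(1y) = 973/1000 ≈ 0.973000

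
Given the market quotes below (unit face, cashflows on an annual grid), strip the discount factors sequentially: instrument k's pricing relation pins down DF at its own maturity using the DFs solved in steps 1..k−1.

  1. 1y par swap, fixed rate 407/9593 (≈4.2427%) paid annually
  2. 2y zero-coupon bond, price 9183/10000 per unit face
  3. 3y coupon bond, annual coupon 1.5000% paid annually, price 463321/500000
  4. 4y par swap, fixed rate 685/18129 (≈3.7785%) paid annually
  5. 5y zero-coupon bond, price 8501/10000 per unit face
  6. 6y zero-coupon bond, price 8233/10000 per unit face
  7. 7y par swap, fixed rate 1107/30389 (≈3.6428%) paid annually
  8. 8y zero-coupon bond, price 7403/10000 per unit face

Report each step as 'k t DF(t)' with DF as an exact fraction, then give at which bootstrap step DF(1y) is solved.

step 1 [1y] swap r/1=407/9593: DF=(1 − 407/9593·(0))/(1+407/9593) = 9593/10000 ≈ 0.959300
step 2 [2y] zero: DF = P = 9183/10000 ≈ 0.918300
step 3 [3y] bond c/1=3/200: DF=(463321/500000 − 3/200·(0.959300+0.918300))/(1+3/200) = 2213/2500 ≈ 0.885200
step 4 [4y] swap r/1=685/18129: DF=(1 − 685/18129·(0.959300+0.918300+0.885200))/(1+685/18129) = 863/1000 ≈ 0.863000
step 5 [5y] zero: DF = P = 8501/10000 ≈ 0.850100
step 6 [6y] zero: DF = P = 8233/10000 ≈ 0.823300
step 7 [7y] swap r/1=1107/30389: DF=(1 − 1107/30389·(0.959300+0.918300+0.885200+0.863000+0.850100+0.823300))/(1+1107/30389) = 3893/5000 ≈ 0.778600
step 8 [8y] zero: DF = P = 7403/10000 ≈ 0.740300

1 1 9593/10000
2 2 9183/10000
3 3 2213/2500
4 4 863/1000
5 5 8501/10000
6 6 8233/10000
7 7 3893/5000
8 8 7403/10000
DF(1y) is solved at step 1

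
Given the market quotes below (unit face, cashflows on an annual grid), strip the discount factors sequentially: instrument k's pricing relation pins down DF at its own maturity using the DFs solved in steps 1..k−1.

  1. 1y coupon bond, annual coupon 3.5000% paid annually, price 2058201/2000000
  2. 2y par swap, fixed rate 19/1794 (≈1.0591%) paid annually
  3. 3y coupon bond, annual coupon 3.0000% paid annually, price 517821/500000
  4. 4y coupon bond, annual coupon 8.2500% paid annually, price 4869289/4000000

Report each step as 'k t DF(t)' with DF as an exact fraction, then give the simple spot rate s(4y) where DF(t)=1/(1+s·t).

1 1 9943/10000
2 2 9791/10000
3 3 237/250
4 4 9019/10000
s(4y) = (1/(9019/10000) − 1)/(4) = 981/36076 ≈ 2.7193%

step 1 [1y] bond c/1=7/200: DF=(2058201/2000000 − 7/200·(0))/(1+7/200) = 9943/10000 ≈ 0.994300
step 2 [2y] swap r/1=19/1794: DF=(1 − 19/1794·(0.994300))/(1+19/1794) = 9791/10000 ≈ 0.979100
step 3 [3y] bond c/1=3/100: DF=(517821/500000 − 3/100·(0.994300+0.979100))/(1+3/100) = 237/250 ≈ 0.948000
step 4 [4y] bond c/1=33/400: DF=(4869289/4000000 − 33/400·(0.994300+0.979100+0.948000))/(1+33/400) = 9019/10000 ≈ 0.901900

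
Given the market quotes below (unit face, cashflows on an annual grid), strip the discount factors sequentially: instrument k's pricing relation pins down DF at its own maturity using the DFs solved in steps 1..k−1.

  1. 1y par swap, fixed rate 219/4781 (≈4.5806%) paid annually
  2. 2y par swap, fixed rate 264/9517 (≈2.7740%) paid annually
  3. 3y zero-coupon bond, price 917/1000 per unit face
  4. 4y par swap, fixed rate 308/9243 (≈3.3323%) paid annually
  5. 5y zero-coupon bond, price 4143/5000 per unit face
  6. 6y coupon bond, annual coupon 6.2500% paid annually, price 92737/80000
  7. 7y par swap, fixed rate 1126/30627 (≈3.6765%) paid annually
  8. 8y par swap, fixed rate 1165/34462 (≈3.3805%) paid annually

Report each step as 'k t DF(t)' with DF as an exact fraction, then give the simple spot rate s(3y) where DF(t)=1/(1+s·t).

step 1 [1y] swap r/1=219/4781: DF=(1 − 219/4781·(0))/(1+219/4781) = 4781/5000 ≈ 0.956200
step 2 [2y] swap r/1=264/9517: DF=(1 − 264/9517·(0.956200))/(1+264/9517) = 592/625 ≈ 0.947200
step 3 [3y] zero: DF = P = 917/1000 ≈ 0.917000
step 4 [4y] swap r/1=308/9243: DF=(1 − 308/9243·(0.956200+0.947200+0.917000))/(1+308/9243) = 548/625 ≈ 0.876800
step 5 [5y] zero: DF = P = 4143/5000 ≈ 0.828600
step 6 [6y] bond c/1=1/16: DF=(92737/80000 − 1/16·(0.956200+0.947200+0.917000+0.876800+0.828600))/(1+1/16) = 1031/1250 ≈ 0.824800
step 7 [7y] swap r/1=1126/30627: DF=(1 − 1126/30627·(0.956200+0.947200+0.917000+0.876800+0.828600+0.824800))/(1+1126/30627) = 1937/2500 ≈ 0.774800
step 8 [8y] swap r/1=1165/34462: DF=(1 − 1165/34462·(0.956200+0.947200+0.917000+0.876800+0.828600+0.824800+0.774800))/(1+1165/34462) = 767/1000 ≈ 0.767000

1 1 4781/5000
2 2 592/625
3 3 917/1000
4 4 548/625
5 5 4143/5000
6 6 1031/1250
7 7 1937/2500
8 8 767/1000
s(3y) = (1/(917/1000) − 1)/(3) = 83/2751 ≈ 3.0171%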